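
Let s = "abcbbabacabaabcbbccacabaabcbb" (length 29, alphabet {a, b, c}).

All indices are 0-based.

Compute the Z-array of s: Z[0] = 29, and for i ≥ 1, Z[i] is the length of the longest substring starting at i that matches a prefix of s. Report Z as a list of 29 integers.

Z[0]=29
i=1: outside box; Z[1]=0
i=2: outside box; Z[2]=0
i=3: outside box; Z[3]=0
i=4: outside box; Z[4]=0
i=5: outside box; Z[5]=2 extend→box=[5,7)
i=6: min(r-i=1, Z[1]=0)=0; Z[6]=0
i=7: outside box; Z[7]=1 extend→box=[7,8)
i=8: outside box; Z[8]=0
i=9: outside box; Z[9]=2 extend→box=[9,11)
i=10: min(r-i=1, Z[1]=0)=0; Z[10]=0
i=11: outside box; Z[11]=1 extend→box=[11,12)
i=12: outside box; Z[12]=5 extend→box=[12,17)
i=13: min(r-i=4, Z[1]=0)=0; Z[13]=0
i=14: min(r-i=3, Z[2]=0)=0; Z[14]=0
i=15: min(r-i=2, Z[3]=0)=0; Z[15]=0
i=16: min(r-i=1, Z[4]=0)=0; Z[16]=0
i=17: outside box; Z[17]=0
i=18: outside box; Z[18]=0
i=19: outside box; Z[19]=1 extend→box=[19,20)
i=20: outside box; Z[20]=0
i=21: outside box; Z[21]=2 extend→box=[21,23)
i=22: min(r-i=1, Z[1]=0)=0; Z[22]=0
i=23: outside box; Z[23]=1 extend→box=[23,24)
i=24: outside box; Z[24]=5 extend→box=[24,29)
i=25: min(r-i=4, Z[1]=0)=0; Z[25]=0
i=26: min(r-i=3, Z[2]=0)=0; Z[26]=0
i=27: min(r-i=2, Z[3]=0)=0; Z[27]=0
i=28: min(r-i=1, Z[4]=0)=0; Z[28]=0

[29, 0, 0, 0, 0, 2, 0, 1, 0, 2, 0, 1, 5, 0, 0, 0, 0, 0, 0, 1, 0, 2, 0, 1, 5, 0, 0, 0, 0]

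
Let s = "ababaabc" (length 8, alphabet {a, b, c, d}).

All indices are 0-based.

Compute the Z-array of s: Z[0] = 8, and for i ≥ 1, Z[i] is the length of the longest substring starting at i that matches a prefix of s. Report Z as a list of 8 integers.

Z[0]=8
i=1: fresh scan; Z[1]=0
i=2: fresh scan; Z[2]=3 grow→box=[2,5)
i=3: min(r-i=2, Z[1]=0)=0; Z[3]=0
i=4: min(r-i=1, Z[2]=3)=1; Z[4]=1
i=5: fresh scan; Z[5]=2 grow→box=[5,7)
i=6: min(r-i=1, Z[1]=0)=0; Z[6]=0
i=7: fresh scan; Z[7]=0

[8, 0, 3, 0, 1, 2, 0, 0]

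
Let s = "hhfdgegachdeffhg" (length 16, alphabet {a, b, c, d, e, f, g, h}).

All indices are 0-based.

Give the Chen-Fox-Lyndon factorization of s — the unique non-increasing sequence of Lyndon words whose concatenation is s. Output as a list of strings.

emit factor 1: 'h' (i=0, period=1)
emit factor 2: 'h' (i=1, period=1)
emit factor 3: 'f' (i=2, period=1)
emit factor 4: 'dgeg' (i=3, period=4)
emit factor 5: 'achdeffhg' (i=7, period=9)

["h", "h", "f", "dgeg", "achdeffhg"]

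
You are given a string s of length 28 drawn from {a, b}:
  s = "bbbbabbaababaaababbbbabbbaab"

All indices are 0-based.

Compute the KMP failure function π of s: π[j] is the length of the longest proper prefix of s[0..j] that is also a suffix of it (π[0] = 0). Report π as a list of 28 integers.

π[0] = 0
j=1 s[j]='b': π[1]=1 (border 'b')
j=2 s[j]='b': π[2]=2 (border 'bb')
j=3 s[j]='b': π[3]=3 (border 'bbb')
j=4 s[j]='a': k: 3→2→1→0; π[4]=0 (border '')
j=5 s[j]='b': π[5]=1 (border 'b')
j=6 s[j]='b': π[6]=2 (border 'bb')
j=7 s[j]='a': k: 2→1→0; π[7]=0 (border '')
j=8 s[j]='a': π[8]=0 (border '')
j=9 s[j]='b': π[9]=1 (border 'b')
j=10 s[j]='a': k: 1→0; π[10]=0 (border '')
j=11 s[j]='b': π[11]=1 (border 'b')
j=12 s[j]='a': k: 1→0; π[12]=0 (border '')
j=13 s[j]='a': π[13]=0 (border '')
j=14 s[j]='a': π[14]=0 (border '')
j=15 s[j]='b': π[15]=1 (border 'b')
j=16 s[j]='a': k: 1→0; π[16]=0 (border '')
j=17 s[j]='b': π[17]=1 (border 'b')
j=18 s[j]='b': π[18]=2 (border 'bb')
j=19 s[j]='b': π[19]=3 (border 'bbb')
j=20 s[j]='b': π[20]=4 (border 'bbbb')
j=21 s[j]='a': π[21]=5 (border 'bbbba')
j=22 s[j]='b': π[22]=6 (border 'bbbbab')
j=23 s[j]='b': π[23]=7 (border 'bbbbabb')
j=24 s[j]='b': k: 7→2; π[24]=3 (border 'bbb')
j=25 s[j]='a': k: 3→2→1→0; π[25]=0 (border '')
j=26 s[j]='a': π[26]=0 (border '')
j=27 s[j]='b': π[27]=1 (border 'b')

[0, 1, 2, 3, 0, 1, 2, 0, 0, 1, 0, 1, 0, 0, 0, 1, 0, 1, 2, 3, 4, 5, 6, 7, 3, 0, 0, 1]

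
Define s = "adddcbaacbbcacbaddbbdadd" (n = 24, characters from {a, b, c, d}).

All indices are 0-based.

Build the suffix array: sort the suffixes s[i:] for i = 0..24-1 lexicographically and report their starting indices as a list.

rank→(start, suffix):
  0 → (6, 'aacbbcacbaddbbdadd')
  1 → (12, 'acbaddbbdadd')
  2 → (7, 'acbbcacbaddbbdadd')
  3 → (21, 'add')
  4 → (15, 'addbbdadd')
  5 → (0, 'adddcbaacbbcacbaddbbdadd')
  6 → (5, 'baacbbcacbaddbbdadd')
  7 → (14, 'baddbbdadd')
  8 → (9, 'bbcacbaddbbdadd')
  9 → (18, 'bbdadd')
  10 → (10, 'bcacbaddbbdadd')
  11 → (19, 'bdadd')
  12 → (11, 'cacbaddbbdadd')
  13 → (4, 'cbaacbbcacbaddbbdadd')
  14 → (13, 'cbaddbbdadd')
  15 → (8, 'cbbcacbaddbbdadd')
  16 → (23, 'd')
  17 → (20, 'dadd')
  18 → (17, 'dbbdadd')
  19 → (3, 'dcbaacbbcacbaddbbdadd')
  20 → (22, 'dd')
  21 → (16, 'ddbbdadd')
  22 → (2, 'ddcbaacbbcacbaddbbdadd')
  23 → (1, 'dddcbaacbbcacbaddbbdadd')

[6, 12, 7, 21, 15, 0, 5, 14, 9, 18, 10, 19, 11, 4, 13, 8, 23, 20, 17, 3, 22, 16, 2, 1]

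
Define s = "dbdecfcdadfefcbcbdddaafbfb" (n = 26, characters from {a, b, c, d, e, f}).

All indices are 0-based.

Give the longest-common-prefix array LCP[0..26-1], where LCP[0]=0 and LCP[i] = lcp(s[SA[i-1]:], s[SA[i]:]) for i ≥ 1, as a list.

rank→(start, suffix):
  0 → (20, 'aafbfb')
  1 → (8, 'adfefcbcbdddaafbfb')
  2 → (21, 'afbfb')
  3 → (25, 'b')
  4 → (14, 'bcbdddaafbfb')
  5 → (16, 'bdddaafbfb')
  6 → (1, 'bdecfcdadfefcbcbdddaafbfb')
  7 → (23, 'bfb')
  8 → (13, 'cbcbdddaafbfb')
  9 → (15, 'cbdddaafbfb')
  10 → (6, 'cdadfefcbcbdddaafbfb')
  11 → (4, 'cfcdadfefcbcbdddaafbfb')
  12 → (19, 'daafbfb')
  13 → (7, 'dadfefcbcbdddaafbfb')
  14 → (0, 'dbdecfcdadfefcbcbdddaafbfb')
  15 → (18, 'ddaafbfb')
  16 → (17, 'dddaafbfb')
  17 → (2, 'decfcdadfefcbcbdddaafbfb')
  18 → (9, 'dfefcbcbdddaafbfb')
  19 → (3, 'ecfcdadfefcbcbdddaafbfb')
  20 → (11, 'efcbcbdddaafbfb')
  21 → (24, 'fb')
  22 → (22, 'fbfb')
  23 → (12, 'fcbcbdddaafbfb')
  24 → (5, 'fcdadfefcbcbdddaafbfb')
  25 → (10, 'fefcbcbdddaafbfb')

SA = [20, 8, 21, 25, 14, 16, 1, 23, 13, 15, 6, 4, 19, 7, 0, 18, 17, 2, 9, 3, 11, 24, 22, 12, 5, 10]
rank  pair      lcp
   1  s[20:],s[8:]  1  'a'
   2  s[8:],s[21:]  1  'a'
   3  s[21:],s[25:]  0  ''
   4  s[25:],s[14:]  1  'b'
   5  s[14:],s[16:]  1  'b'
   6  s[16:],s[1:]  2  'bd'
   7  s[1:],s[23:]  1  'b'
   8  s[23:],s[13:]  0  ''
   9  s[13:],s[15:]  2  'cb'
  10  s[15:],s[6:]  1  'c'
  11  s[6:],s[4:]  1  'c'
  12  s[4:],s[19:]  0  ''
  13  s[19:],s[7:]  2  'da'
  14  s[7:],s[0:]  1  'd'
  15  s[0:],s[18:]  1  'd'
  16  s[18:],s[17:]  2  'dd'
  17  s[17:],s[2:]  1  'd'
  18  s[2:],s[9:]  1  'd'
  19  s[9:],s[3:]  0  ''
  20  s[3:],s[11:]  1  'e'
  21  s[11:],s[24:]  0  ''
  22  s[24:],s[22:]  2  'fb'
  23  s[22:],s[12:]  1  'f'
  24  s[12:],s[5:]  2  'fc'
  25  s[5:],s[10:]  1  'f'

[0, 1, 1, 0, 1, 1, 2, 1, 0, 2, 1, 1, 0, 2, 1, 1, 2, 1, 1, 0, 1, 0, 2, 1, 2, 1]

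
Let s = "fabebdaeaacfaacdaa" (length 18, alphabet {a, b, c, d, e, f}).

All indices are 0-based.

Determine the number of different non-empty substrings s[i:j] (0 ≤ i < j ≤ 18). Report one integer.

rank | idx | suffix
   0 |  17 | a
   1 |  16 | aa
   2 |  12 | aacdaa
   3 |   8 | aacfaacdaa
   4 |   1 | abebdaeaacfaacdaa
   5 |  13 | acdaa
   6 |   9 | acfaacdaa
   7 |   6 | aeaacfaacdaa
   8 |   4 | bdaeaacfaacdaa
   9 |   2 | bebdaeaacfaacdaa
  10 |  14 | cdaa
  11 |  10 | cfaacdaa
  12 |  15 | daa
  13 |   5 | daeaacfaacdaa
  14 |   7 | eaacfaacdaa
  15 |   3 | ebdaeaacfaacdaa
  16 |  11 | faacdaa
  17 |   0 | fabebdaeaacfaacdaa

SA = [17, 16, 12, 8, 1, 13, 9, 6, 4, 2, 14, 10, 15, 5, 7, 3, 11, 0]
rank  pair      lcp
   1  s[17:],s[16:]  1  'a'
   2  s[16:],s[12:]  2  'aa'
   3  s[12:],s[8:]  3  'aac'
   4  s[8:],s[1:]  1  'a'
   5  s[1:],s[13:]  1  'a'
   6  s[13:],s[9:]  2  'ac'
   7  s[9:],s[6:]  1  'a'
   8  s[6:],s[4:]  0  ''
   9  s[4:],s[2:]  1  'b'
  10  s[2:],s[14:]  0  ''
  11  s[14:],s[10:]  1  'c'
  12  s[10:],s[15:]  0  ''
  13  s[15:],s[5:]  2  'da'
  14  s[5:],s[7:]  0  ''
  15  s[7:],s[3:]  1  'e'
  16  s[3:],s[11:]  0  ''
  17  s[11:],s[0:]  2  'fa'

n(n+1)/2 = 18·19/2 = 171
Σ LCP = 0 + 1 + 2 + 3 + 1 + 1 + 2 + 1 + 0 + 1 + 0 + 1 + 0 + 2 + 0 + 1 + 0 + 2 = 18
distinct = 171 − 18 = 153

153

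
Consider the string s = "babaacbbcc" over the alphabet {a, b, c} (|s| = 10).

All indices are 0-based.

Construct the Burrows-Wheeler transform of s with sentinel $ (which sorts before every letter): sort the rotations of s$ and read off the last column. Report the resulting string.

cbbaa$cbcab

rank  rotation     last
    0  $babaacbbcc  c
    1  aacbbcc$bab  b
    2  abaacbbcc$b  b
    3  acbbcc$baba  a
    4  baacbbcc$ba  a
    5  babaacbbcc$  $
    6  bbcc$babaac  c
    7  bcc$babaacb  b
    8  c$babaacbbc  c
    9  cbbcc$babaa  a
   10  cc$babaacbb  b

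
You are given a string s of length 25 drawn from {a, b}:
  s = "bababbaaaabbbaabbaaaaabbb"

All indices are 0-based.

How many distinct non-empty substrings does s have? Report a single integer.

sorted suffixes:
  #0 SA[0]=17  'aaaaabbb'
  #1 SA[1]=18  'aaaabbb'
  #2 SA[2]=6  'aaaabbbaabbaaaaabbb'
  #3 SA[3]=19  'aaabbb'
  #4 SA[4]=7  'aaabbbaabbaaaaabbb'
  #5 SA[5]=13  'aabbaaaaabbb'
  #6 SA[6]=20  'aabbb'
  #7 SA[7]=8  'aabbbaabbaaaaabbb'
  #8 SA[8]=1  'ababbaaaabbbaabbaaaaabbb'
  #9 SA[9]=14  'abbaaaaabbb'
  #10 SA[10]=3  'abbaaaabbbaabbaaaaabbb'
  #11 SA[11]=21  'abbb'
  #12 SA[12]=9  'abbbaabbaaaaabbb'
  #13 SA[13]=24  'b'
  #14 SA[14]=16  'baaaaabbb'
  #15 SA[15]=5  'baaaabbbaabbaaaaabbb'
  #16 SA[16]=12  'baabbaaaaabbb'
  #17 SA[17]=0  'bababbaaaabbbaabbaaaaabbb'
  #18 SA[18]=2  'babbaaaabbbaabbaaaaabbb'
  #19 SA[19]=23  'bb'
  #20 SA[20]=15  'bbaaaaabbb'
  #21 SA[21]=4  'bbaaaabbbaabbaaaaabbb'
  #22 SA[22]=11  'bbaabbaaaaabbb'
  #23 SA[23]=22  'bbb'
  #24 SA[24]=10  'bbbaabbaaaaabbb'

SA = [17, 18, 6, 19, 7, 13, 20, 8, 1, 14, 3, 21, 9, 24, 16, 5, 12, 0, 2, 23, 15, 4, 11, 22, 10]
i: (SA[i-1],SA[i]) lcp shared
  1: (17,18) 4 'aaaa'
  2: (18,6) 7 'aaaabbb'
  3: (6,19) 3 'aaa'
  4: (19,7) 6 'aaabbb'
  5: (7,13) 2 'aa'
  6: (13,20) 4 'aabb'
  7: (20,8) 5 'aabbb'
  8: (8,1) 1 'a'
  9: (1,14) 2 'ab'
  10: (14,3) 7 'abbaaaa'
  11: (3,21) 3 'abb'
  12: (21,9) 4 'abbb'
  13: (9,24) 0 ''
  14: (24,16) 1 'b'
  15: (16,5) 5 'baaaa'
  16: (5,12) 3 'baa'
  17: (12,0) 2 'ba'
  18: (0,2) 3 'bab'
  19: (2,23) 1 'b'
  20: (23,15) 2 'bb'
  21: (15,4) 6 'bbaaaa'
  22: (4,11) 4 'bbaa'
  23: (11,22) 2 'bb'
  24: (22,10) 3 'bbb'

n(n+1)/2 = 25·26/2 = 325
Σ LCP = 0 + 4 + 7 + 3 + 6 + 2 + 4 + 5 + 1 + 2 + 7 + 3 + 4 + 0 + 1 + 5 + 3 + 2 + 3 + 1 + 2 + 6 + 4 + 2 + 3 = 80
distinct = 325 − 80 = 245

245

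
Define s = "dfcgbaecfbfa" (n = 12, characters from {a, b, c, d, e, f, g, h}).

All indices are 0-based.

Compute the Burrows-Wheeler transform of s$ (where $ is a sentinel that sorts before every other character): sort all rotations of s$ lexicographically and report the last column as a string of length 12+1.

afbgfef$abcdc

rank  rotation       last
    0  $dfcgbaecfbfa  a
    1  a$dfcgbaecfbf  f
    2  aecfbfa$dfcgb  b
    3  baecfbfa$dfcg  g
    4  bfa$dfcgbaecf  f
    5  cfbfa$dfcgbae  e
    6  cgbaecfbfa$df  f
    7  dfcgbaecfbfa$  $
    8  ecfbfa$dfcgba  a
    9  fa$dfcgbaecfb  b
   10  fbfa$dfcgbaec  c
   11  fcgbaecfbfa$d  d
   12  gbaecfbfa$dfc  c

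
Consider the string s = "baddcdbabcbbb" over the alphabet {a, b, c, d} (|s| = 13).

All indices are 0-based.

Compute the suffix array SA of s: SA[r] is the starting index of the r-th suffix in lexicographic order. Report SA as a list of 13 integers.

rank | idx | suffix
   0 |   7 | abcbbb
   1 |   1 | addcdbabcbbb
   2 |  12 | b
   3 |   6 | babcbbb
   4 |   0 | baddcdbabcbbb
   5 |  11 | bb
   6 |  10 | bbb
   7 |   8 | bcbbb
   8 |   9 | cbbb
   9 |   4 | cdbabcbbb
  10 |   5 | dbabcbbb
  11 |   3 | dcdbabcbbb
  12 |   2 | ddcdbabcbbb

[7, 1, 12, 6, 0, 11, 10, 8, 9, 4, 5, 3, 2]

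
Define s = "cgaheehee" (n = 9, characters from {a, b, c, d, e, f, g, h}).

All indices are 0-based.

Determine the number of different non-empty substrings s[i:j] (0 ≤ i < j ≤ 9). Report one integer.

rank→(start, suffix):
  0 → (2, 'aheehee')
  1 → (0, 'cgaheehee')
  2 → (8, 'e')
  3 → (7, 'ee')
  4 → (4, 'eehee')
  5 → (5, 'ehee')
  6 → (1, 'gaheehee')
  7 → (6, 'hee')
  8 → (3, 'heehee')

SA = [2, 0, 8, 7, 4, 5, 1, 6, 3]
rank  pair      lcp
   1  s[2:],s[0:]  0  ''
   2  s[0:],s[8:]  0  ''
   3  s[8:],s[7:]  1  'e'
   4  s[7:],s[4:]  2  'ee'
   5  s[4:],s[5:]  1  'e'
   6  s[5:],s[1:]  0  ''
   7  s[1:],s[6:]  0  ''
   8  s[6:],s[3:]  3  'hee'

n(n+1)/2 = 9·10/2 = 45
Σ LCP = 0 + 0 + 0 + 1 + 2 + 1 + 0 + 0 + 3 = 7
distinct = 45 − 7 = 38

38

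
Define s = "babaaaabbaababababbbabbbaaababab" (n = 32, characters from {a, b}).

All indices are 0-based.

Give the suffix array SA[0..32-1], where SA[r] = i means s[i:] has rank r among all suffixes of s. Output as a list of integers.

[3, 24, 4, 25, 9, 5, 30, 1, 28, 26, 10, 12, 14, 6, 20, 16, 31, 2, 23, 8, 29, 0, 27, 11, 13, 19, 15, 22, 7, 18, 21, 17]

rank | idx | suffix
   0 |   3 | aaaabbaababababbbabbbaaababab
   1 |  24 | aaababab
   2 |   4 | aaabbaababababbbabbbaaababab
   3 |  25 | aababab
   4 |   9 | aababababbbabbbaaababab
   5 |   5 | aabbaababababbbabbbaaababab
   6 |  30 | ab
   7 |   1 | abaaaabbaababababbbabbbaaababab
   8 |  28 | abab
   9 |  26 | ababab
  10 |  10 | ababababbbabbbaaababab
  11 |  12 | abababbbabbbaaababab
  12 |  14 | ababbbabbbaaababab
  13 |   6 | abbaababababbbabbbaaababab
  14 |  20 | abbbaaababab
  15 |  16 | abbbabbbaaababab
  16 |  31 | b
  17 |   2 | baaaabbaababababbbabbbaaababab
  18 |  23 | baaababab
  19 |   8 | baababababbbabbbaaababab
  20 |  29 | bab
  21 |   0 | babaaaabbaababababbbabbbaaababab
  22 |  27 | babab
  23 |  11 | babababbbabbbaaababab
  24 |  13 | bababbbabbbaaababab
  25 |  19 | babbbaaababab
  26 |  15 | babbbabbbaaababab
  27 |  22 | bbaaababab
  28 |   7 | bbaababababbbabbbaaababab
  29 |  18 | bbabbbaaababab
  30 |  21 | bbbaaababab
  31 |  17 | bbbabbbaaababab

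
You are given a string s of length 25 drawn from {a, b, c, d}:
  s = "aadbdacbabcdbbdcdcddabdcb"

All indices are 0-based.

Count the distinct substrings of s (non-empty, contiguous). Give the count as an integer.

292

rank | idx | suffix
   0 |   0 | aadbdacbabcdbbdcdcddabdcb
   1 |   8 | abcdbbdcdcddabdcb
   2 |  20 | abdcb
   3 |   5 | acbabcdbbdcdcddabdcb
   4 |   1 | adbdacbabcdbbdcdcddabdcb
   5 |  24 | b
   6 |   7 | babcdbbdcdcddabdcb
   7 |  12 | bbdcdcddabdcb
   8 |   9 | bcdbbdcdcddabdcb
   9 |   3 | bdacbabcdbbdcdcddabdcb
  10 |  21 | bdcb
  11 |  13 | bdcdcddabdcb
  12 |  23 | cb
  13 |   6 | cbabcdbbdcdcddabdcb
  14 |  10 | cdbbdcdcddabdcb
  15 |  15 | cdcddabdcb
  16 |  17 | cddabdcb
  17 |  19 | dabdcb
  18 |   4 | dacbabcdbbdcdcddabdcb
  19 |  11 | dbbdcdcddabdcb
  20 |   2 | dbdacbabcdbbdcdcddabdcb
  21 |  22 | dcb
  22 |  14 | dcdcddabdcb
  23 |  16 | dcddabdcb
  24 |  18 | ddabdcb

SA = [0, 8, 20, 5, 1, 24, 7, 12, 9, 3, 21, 13, 23, 6, 10, 15, 17, 19, 4, 11, 2, 22, 14, 16, 18]
i: (SA[i-1],SA[i]) lcp shared
  1: (0,8) 1 'a'
  2: (8,20) 2 'ab'
  3: (20,5) 1 'a'
  4: (5,1) 1 'a'
  5: (1,24) 0 ''
  6: (24,7) 1 'b'
  7: (7,12) 1 'b'
  8: (12,9) 1 'b'
  9: (9,3) 1 'b'
  10: (3,21) 2 'bd'
  11: (21,13) 3 'bdc'
  12: (13,23) 0 ''
  13: (23,6) 2 'cb'
  14: (6,10) 1 'c'
  15: (10,15) 2 'cd'
  16: (15,17) 2 'cd'
  17: (17,19) 0 ''
  18: (19,4) 2 'da'
  19: (4,11) 1 'd'
  20: (11,2) 2 'db'
  21: (2,22) 1 'd'
  22: (22,14) 2 'dc'
  23: (14,16) 3 'dcd'
  24: (16,18) 1 'd'

n(n+1)/2 = 25·26/2 = 325
Σ LCP = 0 + 1 + 2 + 1 + 1 + 0 + 1 + 1 + 1 + 1 + 2 + 3 + 0 + 2 + 1 + 2 + 2 + 0 + 2 + 1 + 2 + 1 + 2 + 3 + 1 = 33
distinct = 325 − 33 = 292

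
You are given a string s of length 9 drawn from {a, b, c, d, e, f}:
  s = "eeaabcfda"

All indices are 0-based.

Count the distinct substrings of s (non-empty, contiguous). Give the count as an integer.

rank | idx | suffix
   0 |   8 | a
   1 |   2 | aabcfda
   2 |   3 | abcfda
   3 |   4 | bcfda
   4 |   5 | cfda
   5 |   7 | da
   6 |   1 | eaabcfda
   7 |   0 | eeaabcfda
   8 |   6 | fda

SA = [8, 2, 3, 4, 5, 7, 1, 0, 6]
rank  pair      lcp
   1  s[8:],s[2:]  1  'a'
   2  s[2:],s[3:]  1  'a'
   3  s[3:],s[4:]  0  ''
   4  s[4:],s[5:]  0  ''
   5  s[5:],s[7:]  0  ''
   6  s[7:],s[1:]  0  ''
   7  s[1:],s[0:]  1  'e'
   8  s[0:],s[6:]  0  ''

n(n+1)/2 = 9·10/2 = 45
Σ LCP = 0 + 1 + 1 + 0 + 0 + 0 + 0 + 1 + 0 = 3
distinct = 45 − 3 = 42

42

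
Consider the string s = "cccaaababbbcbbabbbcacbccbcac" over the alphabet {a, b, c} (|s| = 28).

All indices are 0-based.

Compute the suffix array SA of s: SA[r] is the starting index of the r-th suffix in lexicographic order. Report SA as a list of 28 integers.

rank | idx | suffix
   0 |   3 | aaababbbcbbabbbcacbccbcac
   1 |   4 | aababbbcbbabbbcacbccbcac
   2 |   5 | ababbbcbbabbbcacbccbcac
   3 |  14 | abbbcacbccbcac
   4 |   7 | abbbcbbabbbcacbccbcac
   5 |  26 | ac
   6 |  19 | acbccbcac
   7 |  13 | babbbcacbccbcac
   8 |   6 | babbbcbbabbbcacbccbcac
   9 |  12 | bbabbbcacbccbcac
  10 |  15 | bbbcacbccbcac
  11 |   8 | bbbcbbabbbcacbccbcac
  12 |  16 | bbcacbccbcac
  13 |   9 | bbcbbabbbcacbccbcac
  14 |  24 | bcac
  15 |  17 | bcacbccbcac
  16 |  10 | bcbbabbbcacbccbcac
  17 |  21 | bccbcac
  18 |  27 | c
  19 |   2 | caaababbbcbbabbbcacbccbcac
  20 |  25 | cac
  21 |  18 | cacbccbcac
  22 |  11 | cbbabbbcacbccbcac
  23 |  23 | cbcac
  24 |  20 | cbccbcac
  25 |   1 | ccaaababbbcbbabbbcacbccbcac
  26 |  22 | ccbcac
  27 |   0 | cccaaababbbcbbabbbcacbccbcac

[3, 4, 5, 14, 7, 26, 19, 13, 6, 12, 15, 8, 16, 9, 24, 17, 10, 21, 27, 2, 25, 18, 11, 23, 20, 1, 22, 0]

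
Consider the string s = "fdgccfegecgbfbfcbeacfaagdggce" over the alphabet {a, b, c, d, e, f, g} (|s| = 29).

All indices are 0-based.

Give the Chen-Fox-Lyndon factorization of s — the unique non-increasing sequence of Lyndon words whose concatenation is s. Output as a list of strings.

emit factor 1: 'f' (i=0, period=1)
emit factor 2: 'dg' (i=1, period=2)
emit factor 3: 'ccfegecg' (i=3, period=8)
emit factor 4: 'bfbfc' (i=11, period=5)
emit factor 5: 'be' (i=16, period=2)
emit factor 6: 'acf' (i=18, period=3)
emit factor 7: 'aagdggce' (i=21, period=8)

["f", "dg", "ccfegecg", "bfbfc", "be", "acf", "aagdggce"]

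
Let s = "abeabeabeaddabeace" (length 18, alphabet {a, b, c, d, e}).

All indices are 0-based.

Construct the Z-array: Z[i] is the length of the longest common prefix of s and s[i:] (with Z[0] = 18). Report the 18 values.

[18, 0, 0, 7, 0, 0, 4, 0, 0, 1, 0, 0, 4, 0, 0, 1, 0, 0]

Z[0]=18
i=1: outside box; Z[1]=0
i=2: outside box; Z[2]=0
i=3: outside box; Z[3]=7 extend→box=[3,10)
i=4: min(r-i=6, Z[1]=0)=0; Z[4]=0
i=5: min(r-i=5, Z[2]=0)=0; Z[5]=0
i=6: min(r-i=4, Z[3]=7)=4; Z[6]=4
i=7: min(r-i=3, Z[4]=0)=0; Z[7]=0
i=8: min(r-i=2, Z[5]=0)=0; Z[8]=0
i=9: min(r-i=1, Z[6]=4)=1; Z[9]=1
i=10: outside box; Z[10]=0
i=11: outside box; Z[11]=0
i=12: outside box; Z[12]=4 extend→box=[12,16)
i=13: min(r-i=3, Z[1]=0)=0; Z[13]=0
i=14: min(r-i=2, Z[2]=0)=0; Z[14]=0
i=15: min(r-i=1, Z[3]=7)=1; Z[15]=1
i=16: outside box; Z[16]=0
i=17: outside box; Z[17]=0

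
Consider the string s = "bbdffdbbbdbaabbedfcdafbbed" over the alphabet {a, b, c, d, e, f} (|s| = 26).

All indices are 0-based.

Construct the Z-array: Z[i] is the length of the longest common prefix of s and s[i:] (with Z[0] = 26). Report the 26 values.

[26, 1, 0, 0, 0, 0, 2, 3, 1, 0, 1, 0, 0, 2, 1, 0, 0, 0, 0, 0, 0, 0, 2, 1, 0, 0]

Z[0]=26
i=1: i≥r, start 0; Z[1]=1 scan→box=[1,2)
i=2: i≥r, start 0; Z[2]=0
i=3: i≥r, start 0; Z[3]=0
i=4: i≥r, start 0; Z[4]=0
i=5: i≥r, start 0; Z[5]=0
i=6: i≥r, start 0; Z[6]=2 scan→box=[6,8)
i=7: min(r-i=1, Z[1]=1)=1; Z[7]=3 scan→box=[7,10)
i=8: min(r-i=2, Z[1]=1)=1; Z[8]=1
i=9: min(r-i=1, Z[2]=0)=0; Z[9]=0
i=10: i≥r, start 0; Z[10]=1 scan→box=[10,11)
i=11: i≥r, start 0; Z[11]=0
i=12: i≥r, start 0; Z[12]=0
i=13: i≥r, start 0; Z[13]=2 scan→box=[13,15)
i=14: min(r-i=1, Z[1]=1)=1; Z[14]=1
i=15: i≥r, start 0; Z[15]=0
i=16: i≥r, start 0; Z[16]=0
i=17: i≥r, start 0; Z[17]=0
i=18: i≥r, start 0; Z[18]=0
i=19: i≥r, start 0; Z[19]=0
i=20: i≥r, start 0; Z[20]=0
i=21: i≥r, start 0; Z[21]=0
i=22: i≥r, start 0; Z[22]=2 scan→box=[22,24)
i=23: min(r-i=1, Z[1]=1)=1; Z[23]=1
i=24: i≥r, start 0; Z[24]=0
i=25: i≥r, start 0; Z[25]=0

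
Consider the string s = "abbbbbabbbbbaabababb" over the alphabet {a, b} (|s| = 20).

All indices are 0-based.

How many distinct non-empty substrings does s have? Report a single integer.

153

sorted suffixes:
  #0 SA[0]=12  'aabababb'
  #1 SA[1]=13  'abababb'
  #2 SA[2]=15  'ababb'
  #3 SA[3]=17  'abb'
  #4 SA[4]=6  'abbbbbaabababb'
  #5 SA[5]=0  'abbbbbabbbbbaabababb'
  #6 SA[6]=19  'b'
  #7 SA[7]=11  'baabababb'
  #8 SA[8]=14  'bababb'
  #9 SA[9]=16  'babb'
  #10 SA[10]=5  'babbbbbaabababb'
  #11 SA[11]=18  'bb'
  #12 SA[12]=10  'bbaabababb'
  #13 SA[13]=4  'bbabbbbbaabababb'
  #14 SA[14]=9  'bbbaabababb'
  #15 SA[15]=3  'bbbabbbbbaabababb'
  #16 SA[16]=8  'bbbbaabababb'
  #17 SA[17]=2  'bbbbabbbbbaabababb'
  #18 SA[18]=7  'bbbbbaabababb'
  #19 SA[19]=1  'bbbbbabbbbbaabababb'

SA = [12, 13, 15, 17, 6, 0, 19, 11, 14, 16, 5, 18, 10, 4, 9, 3, 8, 2, 7, 1]
[i] adj suffixes → lcp
  [1] 12/13 → 1 ('a')
  [2] 13/15 → 4 ('abab')
  [3] 15/17 → 2 ('ab')
  [4] 17/6 → 3 ('abb')
  [5] 6/0 → 7 ('abbbbba')
  [6] 0/19 → 0 ('')
  [7] 19/11 → 1 ('b')
  [8] 11/14 → 2 ('ba')
  [9] 14/16 → 3 ('bab')
  [10] 16/5 → 4 ('babb')
  [11] 5/18 → 1 ('b')
  [12] 18/10 → 2 ('bb')
  [13] 10/4 → 3 ('bba')
  [14] 4/9 → 2 ('bb')
  [15] 9/3 → 4 ('bbba')
  [16] 3/8 → 3 ('bbb')
  [17] 8/2 → 5 ('bbbba')
  [18] 2/7 → 4 ('bbbb')
  [19] 7/1 → 6 ('bbbbba')

n(n+1)/2 = 20·21/2 = 210
Σ LCP = 0 + 1 + 4 + 2 + 3 + 7 + 0 + 1 + 2 + 3 + 4 + 1 + 2 + 3 + 2 + 4 + 3 + 5 + 4 + 6 = 57
distinct = 210 − 57 = 153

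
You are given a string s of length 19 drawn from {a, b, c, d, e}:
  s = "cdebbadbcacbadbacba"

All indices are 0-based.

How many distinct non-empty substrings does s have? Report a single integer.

163

rank→(start, suffix):
  0 → (18, 'a')
  1 → (15, 'acba')
  2 → (9, 'acbadbacba')
  3 → (12, 'adbacba')
  4 → (5, 'adbcacbadbacba')
  5 → (17, 'ba')
  6 → (14, 'bacba')
  7 → (11, 'badbacba')
  8 → (4, 'badbcacbadbacba')
  9 → (3, 'bbadbcacbadbacba')
  10 → (7, 'bcacbadbacba')
  11 → (8, 'cacbadbacba')
  12 → (16, 'cba')
  13 → (10, 'cbadbacba')
  14 → (0, 'cdebbadbcacbadbacba')
  15 → (13, 'dbacba')
  16 → (6, 'dbcacbadbacba')
  17 → (1, 'debbadbcacbadbacba')
  18 → (2, 'ebbadbcacbadbacba')

SA = [18, 15, 9, 12, 5, 17, 14, 11, 4, 3, 7, 8, 16, 10, 0, 13, 6, 1, 2]
rank  pair      lcp
   1  s[18:],s[15:]  1  'a'
   2  s[15:],s[9:]  4  'acba'
   3  s[9:],s[12:]  1  'a'
   4  s[12:],s[5:]  3  'adb'
   5  s[5:],s[17:]  0  ''
   6  s[17:],s[14:]  2  'ba'
   7  s[14:],s[11:]  2  'ba'
   8  s[11:],s[4:]  4  'badb'
   9  s[4:],s[3:]  1  'b'
  10  s[3:],s[7:]  1  'b'
  11  s[7:],s[8:]  0  ''
  12  s[8:],s[16:]  1  'c'
  13  s[16:],s[10:]  3  'cba'
  14  s[10:],s[0:]  1  'c'
  15  s[0:],s[13:]  0  ''
  16  s[13:],s[6:]  2  'db'
  17  s[6:],s[1:]  1  'd'
  18  s[1:],s[2:]  0  ''

n(n+1)/2 = 19·20/2 = 190
Σ LCP = 0 + 1 + 4 + 1 + 3 + 0 + 2 + 2 + 4 + 1 + 1 + 0 + 1 + 3 + 1 + 0 + 2 + 1 + 0 = 27
distinct = 190 − 27 = 163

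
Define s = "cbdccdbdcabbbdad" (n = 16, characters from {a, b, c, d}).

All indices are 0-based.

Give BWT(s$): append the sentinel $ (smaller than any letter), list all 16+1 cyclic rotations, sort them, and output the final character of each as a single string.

rank  rotation           last
    0  $cbdccdbdcabbbdad  d
    1  abbbdad$cbdccdbdc  c
    2  ad$cbdccdbdcabbbd  d
    3  bbbdad$cbdccdbdca  a
    4  bbdad$cbdccdbdcab  b
    5  bdad$cbdccdbdcabb  b
    6  bdcabbbdad$cbdccd  d
    7  bdccdbdcabbbdad$c  c
    8  cabbbdad$cbdccdbd  d
    9  cbdccdbdcabbbdad$  $
   10  ccdbdcabbbdad$cbd  d
   11  cdbdcabbbdad$cbdc  c
   12  d$cbdccdbdcabbbda  a
   13  dad$cbdccdbdcabbb  b
   14  dbdcabbbdad$cbdcc  c
   15  dcabbbdad$cbdccdb  b
   16  dccdbdcabbbdad$cb  b

dcdabbdcd$dcabcbb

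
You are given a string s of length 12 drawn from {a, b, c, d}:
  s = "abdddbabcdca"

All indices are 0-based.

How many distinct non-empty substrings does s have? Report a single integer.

rank→(start, suffix):
  0 → (11, 'a')
  1 → (6, 'abcdca')
  2 → (0, 'abdddbabcdca')
  3 → (5, 'babcdca')
  4 → (7, 'bcdca')
  5 → (1, 'bdddbabcdca')
  6 → (10, 'ca')
  7 → (8, 'cdca')
  8 → (4, 'dbabcdca')
  9 → (9, 'dca')
  10 → (3, 'ddbabcdca')
  11 → (2, 'dddbabcdca')

SA = [11, 6, 0, 5, 7, 1, 10, 8, 4, 9, 3, 2]
[i] adj suffixes → lcp
  [1] 11/6 → 1 ('a')
  [2] 6/0 → 2 ('ab')
  [3] 0/5 → 0 ('')
  [4] 5/7 → 1 ('b')
  [5] 7/1 → 1 ('b')
  [6] 1/10 → 0 ('')
  [7] 10/8 → 1 ('c')
  [8] 8/4 → 0 ('')
  [9] 4/9 → 1 ('d')
  [10] 9/3 → 1 ('d')
  [11] 3/2 → 2 ('dd')

n(n+1)/2 = 12·13/2 = 78
Σ LCP = 0 + 1 + 2 + 0 + 1 + 1 + 0 + 1 + 0 + 1 + 1 + 2 = 10
distinct = 78 − 10 = 68

68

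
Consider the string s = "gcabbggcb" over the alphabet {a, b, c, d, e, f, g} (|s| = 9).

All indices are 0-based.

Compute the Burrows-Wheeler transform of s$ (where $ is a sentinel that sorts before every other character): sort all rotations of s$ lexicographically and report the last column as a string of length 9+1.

rank  rotation    last
    0  $gcabbggcb  b
    1  abbggcb$gc  c
    2  b$gcabbggc  c
    3  bbggcb$gca  a
    4  bggcb$gcab  b
    5  cabbggcb$g  g
    6  cb$gcabbgg  g
    7  gcabbggcb$  $
    8  gcb$gcabbg  g
    9  ggcb$gcabb  b

bccabgg$gb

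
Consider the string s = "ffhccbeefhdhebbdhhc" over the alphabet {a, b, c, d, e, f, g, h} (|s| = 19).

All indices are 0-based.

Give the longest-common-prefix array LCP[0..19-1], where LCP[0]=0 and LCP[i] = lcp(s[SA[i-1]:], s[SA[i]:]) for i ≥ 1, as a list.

[0, 1, 1, 0, 1, 1, 0, 2, 0, 1, 1, 0, 1, 2, 0, 2, 1, 1, 1]

rank | idx | suffix
   0 |  13 | bbdhhc
   1 |  14 | bdhhc
   2 |   5 | beefhdhebbdhhc
   3 |  18 | c
   4 |   4 | cbeefhdhebbdhhc
   5 |   3 | ccbeefhdhebbdhhc
   6 |  10 | dhebbdhhc
   7 |  15 | dhhc
   8 |  12 | ebbdhhc
   9 |   6 | eefhdhebbdhhc
  10 |   7 | efhdhebbdhhc
  11 |   0 | ffhccbeefhdhebbdhhc
  12 |   1 | fhccbeefhdhebbdhhc
  13 |   8 | fhdhebbdhhc
  14 |  17 | hc
  15 |   2 | hccbeefhdhebbdhhc
  16 |   9 | hdhebbdhhc
  17 |  11 | hebbdhhc
  18 |  16 | hhc

SA = [13, 14, 5, 18, 4, 3, 10, 15, 12, 6, 7, 0, 1, 8, 17, 2, 9, 11, 16]
rank  pair      lcp
   1  s[13:],s[14:]  1  'b'
   2  s[14:],s[5:]  1  'b'
   3  s[5:],s[18:]  0  ''
   4  s[18:],s[4:]  1  'c'
   5  s[4:],s[3:]  1  'c'
   6  s[3:],s[10:]  0  ''
   7  s[10:],s[15:]  2  'dh'
   8  s[15:],s[12:]  0  ''
   9  s[12:],s[6:]  1  'e'
  10  s[6:],s[7:]  1  'e'
  11  s[7:],s[0:]  0  ''
  12  s[0:],s[1:]  1  'f'
  13  s[1:],s[8:]  2  'fh'
  14  s[8:],s[17:]  0  ''
  15  s[17:],s[2:]  2  'hc'
  16  s[2:],s[9:]  1  'h'
  17  s[9:],s[11:]  1  'h'
  18  s[11:],s[16:]  1  'h'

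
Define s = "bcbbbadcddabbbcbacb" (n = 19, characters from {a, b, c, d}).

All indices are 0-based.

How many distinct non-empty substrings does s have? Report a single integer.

166

sorted suffixes:
  #0 SA[0]=10  'abbbcbacb'
  #1 SA[1]=16  'acb'
  #2 SA[2]=5  'adcddabbbcbacb'
  #3 SA[3]=18  'b'
  #4 SA[4]=15  'bacb'
  #5 SA[5]=4  'badcddabbbcbacb'
  #6 SA[6]=3  'bbadcddabbbcbacb'
  #7 SA[7]=2  'bbbadcddabbbcbacb'
  #8 SA[8]=11  'bbbcbacb'
  #9 SA[9]=12  'bbcbacb'
  #10 SA[10]=13  'bcbacb'
  #11 SA[11]=0  'bcbbbadcddabbbcbacb'
  #12 SA[12]=17  'cb'
  #13 SA[13]=14  'cbacb'
  #14 SA[14]=1  'cbbbadcddabbbcbacb'
  #15 SA[15]=7  'cddabbbcbacb'
  #16 SA[16]=9  'dabbbcbacb'
  #17 SA[17]=6  'dcddabbbcbacb'
  #18 SA[18]=8  'ddabbbcbacb'

SA = [10, 16, 5, 18, 15, 4, 3, 2, 11, 12, 13, 0, 17, 14, 1, 7, 9, 6, 8]
rank  pair      lcp
   1  s[10:],s[16:]  1  'a'
   2  s[16:],s[5:]  1  'a'
   3  s[5:],s[18:]  0  ''
   4  s[18:],s[15:]  1  'b'
   5  s[15:],s[4:]  2  'ba'
   6  s[4:],s[3:]  1  'b'
   7  s[3:],s[2:]  2  'bb'
   8  s[2:],s[11:]  3  'bbb'
   9  s[11:],s[12:]  2  'bb'
  10  s[12:],s[13:]  1  'b'
  11  s[13:],s[0:]  3  'bcb'
  12  s[0:],s[17:]  0  ''
  13  s[17:],s[14:]  2  'cb'
  14  s[14:],s[1:]  2  'cb'
  15  s[1:],s[7:]  1  'c'
  16  s[7:],s[9:]  0  ''
  17  s[9:],s[6:]  1  'd'
  18  s[6:],s[8:]  1  'd'

n(n+1)/2 = 19·20/2 = 190
Σ LCP = 0 + 1 + 1 + 0 + 1 + 2 + 1 + 2 + 3 + 2 + 1 + 3 + 0 + 2 + 2 + 1 + 0 + 1 + 1 = 24
distinct = 190 − 24 = 166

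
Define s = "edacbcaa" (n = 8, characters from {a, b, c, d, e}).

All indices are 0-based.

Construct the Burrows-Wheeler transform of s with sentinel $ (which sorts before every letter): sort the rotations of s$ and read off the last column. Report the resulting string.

aacdcbae$

rank  rotation   last
    0  $edacbcaa  a
    1  a$edacbca  a
    2  aa$edacbc  c
    3  acbcaa$ed  d
    4  bcaa$edac  c
    5  caa$edacb  b
    6  cbcaa$eda  a
    7  dacbcaa$e  e
    8  edacbcaa$  $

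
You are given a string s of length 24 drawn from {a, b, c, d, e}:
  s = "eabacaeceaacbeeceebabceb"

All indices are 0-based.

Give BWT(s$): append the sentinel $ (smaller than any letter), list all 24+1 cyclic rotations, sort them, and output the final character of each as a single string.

rank  rotation                   last
    0  $eabacaeceaacbeeceebabceb  b
    1  aacbeeceebabceb$eabacaece  e
    2  abacaeceaacbeeceebabceb$e  e
    3  abceb$eabacaeceaacbeeceeb  b
    4  acaeceaacbeeceebabceb$eab  b
    5  acbeeceebabceb$eabacaecea  a
    6  aeceaacbeeceebabceb$eabac  c
    7  b$eabacaeceaacbeeceebabce  e
    8  babceb$eabacaeceaacbeecee  e
    9  bacaeceaacbeeceebabceb$ea  a
   10  bceb$eabacaeceaacbeeceeba  a
   11  beeceebabceb$eabacaeceaac  c
   12  caeceaacbeeceebabceb$eaba  a
   13  cbeeceebabceb$eabacaeceaa  a
   14  ceaacbeeceebabceb$eabacae  e
   15  ceb$eabacaeceaacbeeceebab  b
   16  ceebabceb$eabacaeceaacbee  e
   17  eaacbeeceebabceb$eabacaec  c
   18  eabacaeceaacbeeceebabceb$  $
   19  eb$eabacaeceaacbeeceebabc  c
   20  ebabceb$eabacaeceaacbeece  e
   21  eceaacbeeceebabceb$eabaca  a
   22  eceebabceb$eabacaeceaacbe  e
   23  eebabceb$eabacaeceaacbeec  c
   24  eeceebabceb$eabacaeceaacb  b

beebbaceeaacaaebec$ceaecb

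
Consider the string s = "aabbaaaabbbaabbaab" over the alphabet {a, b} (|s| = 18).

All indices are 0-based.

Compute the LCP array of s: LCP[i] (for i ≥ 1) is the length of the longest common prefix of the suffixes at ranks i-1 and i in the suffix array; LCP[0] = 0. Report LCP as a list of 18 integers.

[0, 3, 2, 3, 6, 4, 1, 2, 5, 3, 0, 1, 3, 4, 1, 4, 5, 2]

rank→(start, suffix):
  0 → (4, 'aaaabbbaabbaab')
  1 → (5, 'aaabbbaabbaab')
  2 → (15, 'aab')
  3 → (0, 'aabbaaaabbbaabbaab')
  4 → (11, 'aabbaab')
  5 → (6, 'aabbbaabbaab')
  6 → (16, 'ab')
  7 → (1, 'abbaaaabbbaabbaab')
  8 → (12, 'abbaab')
  9 → (7, 'abbbaabbaab')
  10 → (17, 'b')
  11 → (3, 'baaaabbbaabbaab')
  12 → (14, 'baab')
  13 → (10, 'baabbaab')
  14 → (2, 'bbaaaabbbaabbaab')
  15 → (13, 'bbaab')
  16 → (9, 'bbaabbaab')
  17 → (8, 'bbbaabbaab')

SA = [4, 5, 15, 0, 11, 6, 16, 1, 12, 7, 17, 3, 14, 10, 2, 13, 9, 8]
rank  pair      lcp
   1  s[4:],s[5:]  3  'aaa'
   2  s[5:],s[15:]  2  'aa'
   3  s[15:],s[0:]  3  'aab'
   4  s[0:],s[11:]  6  'aabbaa'
   5  s[11:],s[6:]  4  'aabb'
   6  s[6:],s[16:]  1  'a'
   7  s[16:],s[1:]  2  'ab'
   8  s[1:],s[12:]  5  'abbaa'
   9  s[12:],s[7:]  3  'abb'
  10  s[7:],s[17:]  0  ''
  11  s[17:],s[3:]  1  'b'
  12  s[3:],s[14:]  3  'baa'
  13  s[14:],s[10:]  4  'baab'
  14  s[10:],s[2:]  1  'b'
  15  s[2:],s[13:]  4  'bbaa'
  16  s[13:],s[9:]  5  'bbaab'
  17  s[9:],s[8:]  2  'bb'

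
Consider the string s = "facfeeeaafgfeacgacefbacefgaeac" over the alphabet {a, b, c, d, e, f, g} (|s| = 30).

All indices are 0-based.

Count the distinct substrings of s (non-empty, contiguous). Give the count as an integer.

425

sorted suffixes:
  #0 SA[0]=7  'aafgfeacgacefbacefgaeac'
  #1 SA[1]=28  'ac'
  #2 SA[2]=16  'acefbacefgaeac'
  #3 SA[3]=21  'acefgaeac'
  #4 SA[4]=1  'acfeeeaafgfeacgacefbacefgaeac'
  #5 SA[5]=13  'acgacefbacefgaeac'
  #6 SA[6]=26  'aeac'
  #7 SA[7]=8  'afgfeacgacefbacefgaeac'
  #8 SA[8]=20  'bacefgaeac'
  #9 SA[9]=29  'c'
  #10 SA[10]=17  'cefbacefgaeac'
  #11 SA[11]=22  'cefgaeac'
  #12 SA[12]=2  'cfeeeaafgfeacgacefbacefgaeac'
  #13 SA[13]=14  'cgacefbacefgaeac'
  #14 SA[14]=6  'eaafgfeacgacefbacefgaeac'
  #15 SA[15]=27  'eac'
  #16 SA[16]=12  'eacgacefbacefgaeac'
  #17 SA[17]=5  'eeaafgfeacgacefbacefgaeac'
  #18 SA[18]=4  'eeeaafgfeacgacefbacefgaeac'
  #19 SA[19]=18  'efbacefgaeac'
  #20 SA[20]=23  'efgaeac'
  #21 SA[21]=0  'facfeeeaafgfeacgacefbacefgaeac'
  #22 SA[22]=19  'fbacefgaeac'
  #23 SA[23]=11  'feacgacefbacefgaeac'
  #24 SA[24]=3  'feeeaafgfeacgacefbacefgaeac'
  #25 SA[25]=24  'fgaeac'
  #26 SA[26]=9  'fgfeacgacefbacefgaeac'
  #27 SA[27]=15  'gacefbacefgaeac'
  #28 SA[28]=25  'gaeac'
  #29 SA[29]=10  'gfeacgacefbacefgaeac'

SA = [7, 28, 16, 21, 1, 13, 26, 8, 20, 29, 17, 22, 2, 14, 6, 27, 12, 5, 4, 18, 23, 0, 19, 11, 3, 24, 9, 15, 25, 10]
i: (SA[i-1],SA[i]) lcp shared
  1: (7,28) 1 'a'
  2: (28,16) 2 'ac'
  3: (16,21) 4 'acef'
  4: (21,1) 2 'ac'
  5: (1,13) 2 'ac'
  6: (13,26) 1 'a'
  7: (26,8) 1 'a'
  8: (8,20) 0 ''
  9: (20,29) 0 ''
  10: (29,17) 1 'c'
  11: (17,22) 3 'cef'
  12: (22,2) 1 'c'
  13: (2,14) 1 'c'
  14: (14,6) 0 ''
  15: (6,27) 2 'ea'
  16: (27,12) 3 'eac'
  17: (12,5) 1 'e'
  18: (5,4) 2 'ee'
  19: (4,18) 1 'e'
  20: (18,23) 2 'ef'
  21: (23,0) 0 ''
  22: (0,19) 1 'f'
  23: (19,11) 1 'f'
  24: (11,3) 2 'fe'
  25: (3,24) 1 'f'
  26: (24,9) 2 'fg'
  27: (9,15) 0 ''
  28: (15,25) 2 'ga'
  29: (25,10) 1 'g'

n(n+1)/2 = 30·31/2 = 465
Σ LCP = 0 + 1 + 2 + 4 + 2 + 2 + 1 + 1 + 0 + 0 + 1 + 3 + 1 + 1 + 0 + 2 + 3 + 1 + 2 + 1 + 2 + 0 + 1 + 1 + 2 + 1 + 2 + 0 + 2 + 1 = 40
distinct = 465 − 40 = 425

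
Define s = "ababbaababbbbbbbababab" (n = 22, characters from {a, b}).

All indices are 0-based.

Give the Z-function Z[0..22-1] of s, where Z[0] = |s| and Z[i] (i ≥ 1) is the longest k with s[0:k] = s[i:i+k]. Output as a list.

[22, 0, 2, 0, 0, 1, 5, 0, 2, 0, 0, 0, 0, 0, 0, 0, 4, 0, 4, 0, 2, 0]

Z[0]=22
i=1: i≥r, start 0; Z[1]=0
i=2: i≥r, start 0; Z[2]=2 extend→box=[2,4)
i=3: min(r-i=1, Z[1]=0)=0; Z[3]=0
i=4: i≥r, start 0; Z[4]=0
i=5: i≥r, start 0; Z[5]=1 extend→box=[5,6)
i=6: i≥r, start 0; Z[6]=5 extend→box=[6,11)
i=7: min(r-i=4, Z[1]=0)=0; Z[7]=0
i=8: min(r-i=3, Z[2]=2)=2; Z[8]=2
i=9: min(r-i=2, Z[3]=0)=0; Z[9]=0
i=10: min(r-i=1, Z[4]=0)=0; Z[10]=0
i=11: i≥r, start 0; Z[11]=0
i=12: i≥r, start 0; Z[12]=0
i=13: i≥r, start 0; Z[13]=0
i=14: i≥r, start 0; Z[14]=0
i=15: i≥r, start 0; Z[15]=0
i=16: i≥r, start 0; Z[16]=4 extend→box=[16,20)
i=17: min(r-i=3, Z[1]=0)=0; Z[17]=0
i=18: min(r-i=2, Z[2]=2)=2; Z[18]=4 extend→box=[18,22)
i=19: min(r-i=3, Z[1]=0)=0; Z[19]=0
i=20: min(r-i=2, Z[2]=2)=2; Z[20]=2
i=21: min(r-i=1, Z[3]=0)=0; Z[21]=0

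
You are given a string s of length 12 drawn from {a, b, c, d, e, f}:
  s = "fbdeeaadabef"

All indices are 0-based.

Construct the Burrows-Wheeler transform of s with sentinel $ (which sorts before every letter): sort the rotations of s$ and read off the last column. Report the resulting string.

fedafaabedbe$

rank  rotation       last
    0  $fbdeeaadabef  f
    1  aadabef$fbdee  e
    2  abef$fbdeeaad  d
    3  adabef$fbdeea  a
    4  bdeeaadabef$f  f
    5  bef$fbdeeaada  a
    6  dabef$fbdeeaa  a
    7  deeaadabef$fb  b
    8  eaadabef$fbde  e
    9  eeaadabef$fbd  d
   10  ef$fbdeeaadab  b
   11  f$fbdeeaadabe  e
   12  fbdeeaadabef$  $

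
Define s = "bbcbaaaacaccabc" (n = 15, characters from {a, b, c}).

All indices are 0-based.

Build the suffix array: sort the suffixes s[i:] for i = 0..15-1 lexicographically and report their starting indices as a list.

[4, 5, 6, 12, 7, 9, 3, 0, 13, 1, 14, 11, 8, 2, 10]

rank→(start, suffix):
  0 → (4, 'aaaacaccabc')
  1 → (5, 'aaacaccabc')
  2 → (6, 'aacaccabc')
  3 → (12, 'abc')
  4 → (7, 'acaccabc')
  5 → (9, 'accabc')
  6 → (3, 'baaaacaccabc')
  7 → (0, 'bbcbaaaacaccabc')
  8 → (13, 'bc')
  9 → (1, 'bcbaaaacaccabc')
  10 → (14, 'c')
  11 → (11, 'cabc')
  12 → (8, 'caccabc')
  13 → (2, 'cbaaaacaccabc')
  14 → (10, 'ccabc')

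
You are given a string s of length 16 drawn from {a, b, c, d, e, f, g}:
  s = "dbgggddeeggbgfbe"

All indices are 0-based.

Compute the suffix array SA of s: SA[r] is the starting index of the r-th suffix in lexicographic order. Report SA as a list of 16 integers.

rank | idx | suffix
   0 |  14 | be
   1 |  11 | bgfbe
   2 |   1 | bgggddeeggbgfbe
   3 |   0 | dbgggddeeggbgfbe
   4 |   5 | ddeeggbgfbe
   5 |   6 | deeggbgfbe
   6 |  15 | e
   7 |   7 | eeggbgfbe
   8 |   8 | eggbgfbe
   9 |  13 | fbe
  10 |  10 | gbgfbe
  11 |   4 | gddeeggbgfbe
  12 |  12 | gfbe
  13 |   9 | ggbgfbe
  14 |   3 | ggddeeggbgfbe
  15 |   2 | gggddeeggbgfbe

[14, 11, 1, 0, 5, 6, 15, 7, 8, 13, 10, 4, 12, 9, 3, 2]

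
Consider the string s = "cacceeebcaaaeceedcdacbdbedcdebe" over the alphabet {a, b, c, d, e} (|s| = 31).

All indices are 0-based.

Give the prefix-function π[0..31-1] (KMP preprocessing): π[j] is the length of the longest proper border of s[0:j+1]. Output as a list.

π[0] = 0
j=1 s[j]='a': π[1]=0 (border '')
j=2 s[j]='c': π[2]=1 (border 'c')
j=3 s[j]='c': k: 1→0; π[3]=1 (border 'c')
j=4 s[j]='e': k: 1→0; π[4]=0 (border '')
j=5 s[j]='e': π[5]=0 (border '')
j=6 s[j]='e': π[6]=0 (border '')
j=7 s[j]='b': π[7]=0 (border '')
j=8 s[j]='c': π[8]=1 (border 'c')
j=9 s[j]='a': π[9]=2 (border 'ca')
j=10 s[j]='a': k: 2→0; π[10]=0 (border '')
j=11 s[j]='a': π[11]=0 (border '')
j=12 s[j]='e': π[12]=0 (border '')
j=13 s[j]='c': π[13]=1 (border 'c')
j=14 s[j]='e': k: 1→0; π[14]=0 (border '')
j=15 s[j]='e': π[15]=0 (border '')
j=16 s[j]='d': π[16]=0 (border '')
j=17 s[j]='c': π[17]=1 (border 'c')
j=18 s[j]='d': k: 1→0; π[18]=0 (border '')
j=19 s[j]='a': π[19]=0 (border '')
j=20 s[j]='c': π[20]=1 (border 'c')
j=21 s[j]='b': k: 1→0; π[21]=0 (border '')
j=22 s[j]='d': π[22]=0 (border '')
j=23 s[j]='b': π[23]=0 (border '')
j=24 s[j]='e': π[24]=0 (border '')
j=25 s[j]='d': π[25]=0 (border '')
j=26 s[j]='c': π[26]=1 (border 'c')
j=27 s[j]='d': k: 1→0; π[27]=0 (border '')
j=28 s[j]='e': π[28]=0 (border '')
j=29 s[j]='b': π[29]=0 (border '')
j=30 s[j]='e': π[30]=0 (border '')

[0, 0, 1, 1, 0, 0, 0, 0, 1, 2, 0, 0, 0, 1, 0, 0, 0, 1, 0, 0, 1, 0, 0, 0, 0, 0, 1, 0, 0, 0, 0]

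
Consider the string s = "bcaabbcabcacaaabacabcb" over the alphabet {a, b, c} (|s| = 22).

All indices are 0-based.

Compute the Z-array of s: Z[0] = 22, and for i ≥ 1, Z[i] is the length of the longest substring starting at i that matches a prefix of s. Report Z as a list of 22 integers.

Z[0]=22
i=1: outside box; Z[1]=0
i=2: outside box; Z[2]=0
i=3: outside box; Z[3]=0
i=4: outside box; Z[4]=1 grow→box=[4,5)
i=5: outside box; Z[5]=3 grow→box=[5,8)
i=6: min(r-i=2, Z[1]=0)=0; Z[6]=0
i=7: min(r-i=1, Z[2]=0)=0; Z[7]=0
i=8: outside box; Z[8]=3 grow→box=[8,11)
i=9: min(r-i=2, Z[1]=0)=0; Z[9]=0
i=10: min(r-i=1, Z[2]=0)=0; Z[10]=0
i=11: outside box; Z[11]=0
i=12: outside box; Z[12]=0
i=13: outside box; Z[13]=0
i=14: outside box; Z[14]=0
i=15: outside box; Z[15]=1 grow→box=[15,16)
i=16: outside box; Z[16]=0
i=17: outside box; Z[17]=0
i=18: outside box; Z[18]=0
i=19: outside box; Z[19]=2 grow→box=[19,21)
i=20: min(r-i=1, Z[1]=0)=0; Z[20]=0
i=21: outside box; Z[21]=1 grow→box=[21,22)

[22, 0, 0, 0, 1, 3, 0, 0, 3, 0, 0, 0, 0, 0, 0, 1, 0, 0, 0, 2, 0, 1]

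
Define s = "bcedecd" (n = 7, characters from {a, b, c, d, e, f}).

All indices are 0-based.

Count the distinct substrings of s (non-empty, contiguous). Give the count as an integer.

25

sorted suffixes:
  #0 SA[0]=0  'bcedecd'
  #1 SA[1]=5  'cd'
  #2 SA[2]=1  'cedecd'
  #3 SA[3]=6  'd'
  #4 SA[4]=3  'decd'
  #5 SA[5]=4  'ecd'
  #6 SA[6]=2  'edecd'

SA = [0, 5, 1, 6, 3, 4, 2]
i: (SA[i-1],SA[i]) lcp shared
  1: (0,5) 0 ''
  2: (5,1) 1 'c'
  3: (1,6) 0 ''
  4: (6,3) 1 'd'
  5: (3,4) 0 ''
  6: (4,2) 1 'e'

n(n+1)/2 = 7·8/2 = 28
Σ LCP = 0 + 0 + 1 + 0 + 1 + 0 + 1 = 3
distinct = 28 − 3 = 25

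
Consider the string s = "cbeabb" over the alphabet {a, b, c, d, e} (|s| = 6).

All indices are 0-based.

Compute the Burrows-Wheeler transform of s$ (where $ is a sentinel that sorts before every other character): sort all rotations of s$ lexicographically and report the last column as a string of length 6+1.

rank  rotation last
    0  $cbeabb  b
    1  abb$cbe  e
    2  b$cbeab  b
    3  bb$cbea  a
    4  beabb$c  c
    5  cbeabb$  $
    6  eabb$cb  b

bebac$b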